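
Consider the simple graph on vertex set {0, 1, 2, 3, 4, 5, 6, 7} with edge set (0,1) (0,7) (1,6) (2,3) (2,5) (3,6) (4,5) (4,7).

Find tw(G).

A width-2 tree decomposition is:
Bags: B1 = {1, 3, 6}  B2 = {0, 1, 3}  B3 = {0, 3, 7}  B4 = {3, 4, 7}  B5 = {3, 4, 5}  B6 = {2, 3, 5}
Tree: B1–B2, B2–B3, B3–B4, B4–B5, B5–B6
Each bag holds 3 vertices, so the decomposition has width 2, which upper-bounds the treewidth. The edges 3–6–1–0–7–4–5–2–3 form a cycle, so G is not a tree and its treewidth is at least 2. The upper and lower bounds meet at 2, so that is the treewidth.

2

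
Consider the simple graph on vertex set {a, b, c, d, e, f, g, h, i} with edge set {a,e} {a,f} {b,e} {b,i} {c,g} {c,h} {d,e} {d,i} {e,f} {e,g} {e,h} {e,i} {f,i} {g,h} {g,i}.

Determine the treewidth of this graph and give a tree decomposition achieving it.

Treewidth 2.
Bags: B1 = {e, g, i}  B2 = {e, g, h}  B3 = {b, e, i}  B4 = {c, g, h}  B5 = {e, f, i}  B6 = {a, e, f}  B7 = {d, e, i}
Tree: B1–B2, B1–B3, B2–B4, B3–B5, B5–B6, B1–B7

Every bag has size at most 3, so the width is 3 − 1 = 2 and tw(G) ≤ 2. Conversely, {e, g, h} is a clique of size 3, and the vertices of any clique must share a bag in every tree decomposition; so some bag has ≥ 3 vertices and tw(G) ≥ 2. Hence tw(G) = 2 exactly.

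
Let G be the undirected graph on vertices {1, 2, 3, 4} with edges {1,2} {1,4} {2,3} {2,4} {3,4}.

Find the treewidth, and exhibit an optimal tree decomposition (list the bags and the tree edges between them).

Treewidth 2.
One such decomposition:
Bags: B1 = {2, 3, 4}  B2 = {1, 2, 4}
Tree: B1–B2

Each bag holds 3 vertices, so the decomposition has width 2, which upper-bounds the treewidth. For the lower bound, the 3 vertices {1, 2, 4} are pairwise adjacent, and any tree decomposition puts a clique entirely inside one bag — forcing width ≥ 2. The upper and lower bounds meet at 2, so that is the treewidth.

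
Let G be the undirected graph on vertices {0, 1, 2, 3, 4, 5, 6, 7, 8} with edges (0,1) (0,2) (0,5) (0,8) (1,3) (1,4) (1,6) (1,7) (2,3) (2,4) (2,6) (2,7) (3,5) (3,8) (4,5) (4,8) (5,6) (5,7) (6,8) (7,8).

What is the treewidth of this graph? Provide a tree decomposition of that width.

Treewidth 4.
One optimal decomposition is:
Bags: B1 = {1, 2, 3, 5, 8}  B2 = {1, 2, 5, 7, 8}  B3 = {1, 2, 5, 6, 8}  B4 = {0, 1, 2, 5, 8}  B5 = {1, 2, 4, 5, 8}
Tree: B1–B2, B2–B3, B3–B4, B4–B5

Each bag holds 5 vertices, so the decomposition has width 4, which upper-bounds the treewidth. For the lower bound: the 5 vertex sets {2,3}, {7,8}, {1,6}, {5}, {0} are disjoint, each induces a connected subgraph, and every pair is joined by at least one edge of G. Contracting each set to a single vertex therefore yields K_{5} as a minor, and since treewidth is minor-monotone, tw(G) ≥ tw(K_{5}) = 4. Therefore the treewidth is 4.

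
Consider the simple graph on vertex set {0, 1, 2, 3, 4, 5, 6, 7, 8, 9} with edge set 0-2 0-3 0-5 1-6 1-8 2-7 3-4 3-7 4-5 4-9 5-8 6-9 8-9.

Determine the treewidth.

A width-2 tree decomposition is:
Bags: B1 = {0, 2, 7}  B2 = {0, 3, 7}  B3 = {0, 3, 5}  B4 = {3, 4, 5}  B5 = {4, 5, 8}  B6 = {4, 8, 9}  B7 = {1, 8, 9}  B8 = {1, 6, 9}
Tree: B1–B2, B2–B3, B3–B4, B4–B5, B5–B6, B6–B7, B7–B8
Every bag has size at most 3, so the width is 3 − 1 = 2 and tw(G) ≤ 2. The edges 2–7–3–0–2 form a cycle, so G is not a tree and its treewidth is at least 2. The upper and lower bounds meet at 2, so that is the treewidth.

2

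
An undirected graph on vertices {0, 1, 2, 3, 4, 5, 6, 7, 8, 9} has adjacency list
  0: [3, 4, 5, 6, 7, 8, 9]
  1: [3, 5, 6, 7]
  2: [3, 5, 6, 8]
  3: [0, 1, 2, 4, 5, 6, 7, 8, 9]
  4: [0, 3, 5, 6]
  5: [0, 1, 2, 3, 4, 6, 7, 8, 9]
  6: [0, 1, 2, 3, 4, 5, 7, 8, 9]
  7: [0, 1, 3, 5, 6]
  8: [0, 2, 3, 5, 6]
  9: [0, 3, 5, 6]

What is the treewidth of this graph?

A width-4 tree decomposition is:
Bags: B1 = {2, 3, 5, 6, 8}  B2 = {0, 3, 5, 6, 8}  B3 = {0, 3, 4, 5, 6}  B4 = {0, 3, 5, 6, 9}  B5 = {0, 3, 5, 6, 7}  B6 = {1, 3, 5, 6, 7}
Tree: B1–B2, B2–B3, B3–B4, B2–B5, B5–B6
The largest bag has 5 vertices, giving width 4; this decomposition certifies tw(G) ≤ 4. On the other hand G contains the 5-clique {0, 3, 5, 6, 8}. A clique must lie in a single bag of any decomposition, so no decomposition can have width below 4. Hence tw(G) = 4 exactly.

4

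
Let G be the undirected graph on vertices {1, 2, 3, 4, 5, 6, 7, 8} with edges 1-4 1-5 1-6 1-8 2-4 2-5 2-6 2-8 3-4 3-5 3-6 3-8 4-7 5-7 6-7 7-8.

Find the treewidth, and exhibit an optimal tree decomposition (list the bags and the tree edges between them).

Treewidth 4.
Bags: B1 = {1, 2, 3, 7, 8}  B2 = {1, 2, 3, 5, 7}  B3 = {1, 2, 3, 6, 7}  B4 = {1, 2, 3, 4, 7}
Tree: B1–B2, B2–B3, B3–B4

The largest bag has 5 vertices, giving width 4; this decomposition certifies tw(G) ≤ 4. For the lower bound: the 5 vertex sets {1,8}, {3,5}, {6,7}, {2}, {4} are disjoint, each induces a connected subgraph, and every pair is joined by at least one edge of G. Contracting each set to a single vertex therefore yields K_{5} as a minor, and since treewidth is minor-monotone, tw(G) ≥ tw(K_{5}) = 4. The upper and lower bounds meet at 4, so that is the treewidth.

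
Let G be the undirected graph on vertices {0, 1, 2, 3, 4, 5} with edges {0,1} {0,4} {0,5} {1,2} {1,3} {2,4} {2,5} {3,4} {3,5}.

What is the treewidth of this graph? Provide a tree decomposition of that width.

The largest bag has 4 vertices, giving width 3; this decomposition certifies tw(G) ≤ 3. For the lower bound: the 4 vertex sets {1,2}, {0,5}, {4}, {3} are disjoint, each induces a connected subgraph, and every pair is joined by at least one edge of G. Contracting each set to a single vertex therefore yields K_{4} as a minor, and since treewidth is minor-monotone, tw(G) ≥ tw(K_{4}) = 3. Combining the bounds, tw(G) = 3.

Treewidth 3.
Bags: B1 = {1, 2, 4, 5}  B2 = {0, 1, 4, 5}  B3 = {1, 3, 4, 5}
Tree: B1–B2, B2–B3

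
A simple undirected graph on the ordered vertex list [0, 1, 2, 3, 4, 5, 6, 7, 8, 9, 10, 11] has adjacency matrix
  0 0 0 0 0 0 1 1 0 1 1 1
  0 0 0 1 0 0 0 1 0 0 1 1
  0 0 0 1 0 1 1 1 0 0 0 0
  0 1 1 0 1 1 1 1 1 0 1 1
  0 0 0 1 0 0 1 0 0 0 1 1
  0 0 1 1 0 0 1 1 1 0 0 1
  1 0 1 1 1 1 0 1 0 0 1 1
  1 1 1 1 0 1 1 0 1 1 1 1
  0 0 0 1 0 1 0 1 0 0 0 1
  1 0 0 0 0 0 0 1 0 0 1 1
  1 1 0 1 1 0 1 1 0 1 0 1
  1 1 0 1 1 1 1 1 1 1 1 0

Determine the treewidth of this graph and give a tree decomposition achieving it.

Treewidth 4.
One optimal decomposition is:
Bags: B1 = {3, 5, 6, 7, 11}  B2 = {3, 6, 7, 10, 11}  B3 = {2, 3, 5, 6, 7}  B4 = {0, 6, 7, 10, 11}  B5 = {3, 5, 7, 8, 11}  B6 = {1, 3, 7, 10, 11}  B7 = {3, 4, 6, 10, 11}  B8 = {0, 7, 9, 10, 11}
Tree: B1–B2, B1–B3, B2–B4, B1–B5, B2–B6, B2–B7, B4–B8

The largest bag has 5 vertices, giving width 4; this decomposition certifies tw(G) ≤ 4. On the other hand G contains the 5-clique {3, 4, 6, 10, 11}. A clique must lie in a single bag of any decomposition, so no decomposition can have width below 4. Combining the bounds, tw(G) = 4.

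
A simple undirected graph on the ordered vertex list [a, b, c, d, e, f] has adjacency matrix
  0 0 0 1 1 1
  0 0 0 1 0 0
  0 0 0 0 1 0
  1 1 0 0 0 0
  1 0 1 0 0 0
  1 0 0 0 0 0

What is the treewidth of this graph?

A width-1 tree decomposition is:
Bags: B1 = {a, d}  B2 = {a, e}  B3 = {c, e}  B4 = {b, d}  B5 = {a, f}
Tree: B1–B2, B2–B3, B1–B4, B2–B5
Every bag has size at most 2, so the width is 2 − 1 = 1 and tw(G) ≤ 1. Any graph with an edge has treewidth ≥ 1, and G has the edge d–a. Therefore the treewidth is 1.

1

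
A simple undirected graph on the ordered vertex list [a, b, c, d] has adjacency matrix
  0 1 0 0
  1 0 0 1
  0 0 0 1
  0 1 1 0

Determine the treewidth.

A width-1 tree decomposition is:
Bags: B1 = {c, d}  B2 = {b, d}  B3 = {a, b}
Tree: B1–B2, B2–B3
Every bag has size at most 2, so the width is 2 − 1 = 1 and tw(G) ≤ 1. Since G has at least one edge (e.g. c–d), it is not an edgeless graph, so tw(G) ≥ 1. Hence tw(G) = 1 exactly.

1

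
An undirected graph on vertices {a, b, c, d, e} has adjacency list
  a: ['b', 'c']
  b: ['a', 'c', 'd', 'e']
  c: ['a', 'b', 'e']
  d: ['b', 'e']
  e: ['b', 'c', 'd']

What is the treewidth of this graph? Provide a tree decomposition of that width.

The largest bag has 3 vertices, giving width 2; this decomposition certifies tw(G) ≤ 2. For the lower bound, the 3 vertices {b, d, e} are pairwise adjacent, and any tree decomposition puts a clique entirely inside one bag — forcing width ≥ 2. Hence tw(G) = 2 exactly.

Treewidth 2.
One optimal decomposition is:
Bags: B1 = {b, d, e}  B2 = {b, c, e}  B3 = {a, b, c}
Tree: B1–B2, B2–B3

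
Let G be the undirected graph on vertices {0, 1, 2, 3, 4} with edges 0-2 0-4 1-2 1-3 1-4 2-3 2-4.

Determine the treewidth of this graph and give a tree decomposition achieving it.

Treewidth 2.
One optimal decomposition is:
Bags: B1 = {1, 2, 3}  B2 = {1, 2, 4}  B3 = {0, 2, 4}
Tree: B1–B2, B2–B3

The largest bag has 3 vertices, giving width 2; this decomposition certifies tw(G) ≤ 2. For the lower bound, the 3 vertices {0, 2, 4} are pairwise adjacent, and any tree decomposition puts a clique entirely inside one bag — forcing width ≥ 2. Combining the bounds, tw(G) = 2.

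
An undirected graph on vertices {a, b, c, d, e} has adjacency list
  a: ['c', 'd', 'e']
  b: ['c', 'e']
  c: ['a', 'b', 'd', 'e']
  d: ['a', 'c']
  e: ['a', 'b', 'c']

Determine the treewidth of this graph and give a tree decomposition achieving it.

Treewidth 2.
One optimal decomposition is:
Bags: B1 = {a, c, e}  B2 = {b, c, e}  B3 = {a, c, d}
Tree: B1–B2, B1–B3

Every bag has size at most 3, so the width is 3 − 1 = 2 and tw(G) ≤ 2. Conversely, {a, c, d} is a clique of size 3, and the vertices of any clique must share a bag in every tree decomposition; so some bag has ≥ 3 vertices and tw(G) ≥ 2. Combining the bounds, tw(G) = 2.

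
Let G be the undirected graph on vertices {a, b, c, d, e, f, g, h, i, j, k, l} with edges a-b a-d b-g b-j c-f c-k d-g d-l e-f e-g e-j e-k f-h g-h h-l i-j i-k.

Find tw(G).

A width-3 tree decomposition is:
Bags: B1 = {c, f, i, k}  B2 = {e, f, i, k}  B3 = {e, f, i, j}  B4 = {e, f, h, j}  B5 = {e, g, h, j}  B6 = {b, g, h, j}  B7 = {b, g, h, l}  B8 = {b, d, g, l}  B9 = {a, b, d, l}
Tree: B1–B2, B2–B3, B3–B4, B4–B5, B5–B6, B6–B7, B7–B8, B8–B9
The largest bag has 4 vertices, giving width 3; this decomposition certifies tw(G) ≤ 3. For the lower bound: the 4 vertex sets {c,i,k}, {f}, {e}, {b,g,h,j} are disjoint, each induces a connected subgraph, and every pair is joined by at least one edge of G. Contracting each set to a single vertex therefore yields K_{4} as a minor, and since treewidth is minor-monotone, tw(G) ≥ tw(K_{4}) = 3. Therefore the treewidth is 3.

3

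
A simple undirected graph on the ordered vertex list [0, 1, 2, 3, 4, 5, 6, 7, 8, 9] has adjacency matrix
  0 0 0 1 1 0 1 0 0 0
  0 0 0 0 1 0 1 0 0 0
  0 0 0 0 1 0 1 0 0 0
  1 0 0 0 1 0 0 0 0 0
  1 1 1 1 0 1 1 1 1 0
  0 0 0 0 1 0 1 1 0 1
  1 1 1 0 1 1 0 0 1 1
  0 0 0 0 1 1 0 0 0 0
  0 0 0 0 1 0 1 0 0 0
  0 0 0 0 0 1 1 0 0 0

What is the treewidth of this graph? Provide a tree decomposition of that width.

The largest bag has 3 vertices, giving width 2; this decomposition certifies tw(G) ≤ 2. For the lower bound, the 3 vertices {5, 6, 9} are pairwise adjacent, and any tree decomposition puts a clique entirely inside one bag — forcing width ≥ 2. The upper and lower bounds meet at 2, so that is the treewidth.

Treewidth 2.
One such decomposition:
Bags: B1 = {0, 4, 6}  B2 = {0, 3, 4}  B3 = {1, 4, 6}  B4 = {4, 6, 8}  B5 = {2, 4, 6}  B6 = {4, 5, 6}  B7 = {4, 5, 7}  B8 = {5, 6, 9}
Tree: B1–B2, B1–B3, B3–B4, B4–B5, B1–B6, B6–B7, B6–B8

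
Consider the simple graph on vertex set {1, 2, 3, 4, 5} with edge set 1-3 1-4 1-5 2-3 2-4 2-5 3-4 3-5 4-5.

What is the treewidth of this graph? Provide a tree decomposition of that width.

The largest bag has 4 vertices, giving width 3; this decomposition certifies tw(G) ≤ 3. Conversely, {1, 3, 4, 5} is a clique of size 4, and the vertices of any clique must share a bag in every tree decomposition; so some bag has ≥ 4 vertices and tw(G) ≥ 3. Therefore the treewidth is 3.

Treewidth 3.
Bags: B1 = {2, 3, 4, 5}  B2 = {1, 3, 4, 5}
Tree: B1–B2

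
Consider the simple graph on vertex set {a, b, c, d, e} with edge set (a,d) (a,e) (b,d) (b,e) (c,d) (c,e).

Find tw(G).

A width-2 tree decomposition is:
Bags: B1 = {c, d, e}  B2 = {a, d, e}  B3 = {b, d, e}
Tree: B1–B2, B2–B3
The largest bag has 3 vertices, giving width 2; this decomposition certifies tw(G) ≤ 2. The edges c–e–a–d–c form a cycle, so G is not a tree and its treewidth is at least 2. The upper and lower bounds meet at 2, so that is the treewidth.

2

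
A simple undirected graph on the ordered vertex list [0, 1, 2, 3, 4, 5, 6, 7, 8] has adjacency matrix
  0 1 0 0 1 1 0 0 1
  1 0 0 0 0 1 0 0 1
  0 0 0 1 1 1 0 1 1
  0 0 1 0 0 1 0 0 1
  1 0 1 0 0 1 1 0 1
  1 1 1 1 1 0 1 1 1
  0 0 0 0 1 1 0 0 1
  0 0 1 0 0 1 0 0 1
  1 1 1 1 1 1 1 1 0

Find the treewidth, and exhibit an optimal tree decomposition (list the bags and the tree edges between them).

Treewidth 3.
One optimal decomposition is:
Bags: B1 = {0, 4, 5, 8}  B2 = {0, 1, 5, 8}  B3 = {2, 4, 5, 8}  B4 = {2, 5, 7, 8}  B5 = {2, 3, 5, 8}  B6 = {4, 5, 6, 8}
Tree: B1–B2, B1–B3, B3–B4, B4–B5, B1–B6

The largest bag has 4 vertices, giving width 3; this decomposition certifies tw(G) ≤ 3. For the lower bound, the 4 vertices {0, 1, 5, 8} are pairwise adjacent, and any tree decomposition puts a clique entirely inside one bag — forcing width ≥ 3. Hence tw(G) = 3 exactly.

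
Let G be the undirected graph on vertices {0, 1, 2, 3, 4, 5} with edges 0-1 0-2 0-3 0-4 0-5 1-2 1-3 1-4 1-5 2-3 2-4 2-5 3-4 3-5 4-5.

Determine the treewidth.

5

A width-5 tree decomposition is:
Bags: B1 = {0, 1, 2, 3, 4, 5}
Tree: (single bag)
With just one bag of size 6, the width is 6 − 1 = 5, so tw(G) ≤ 5. For the lower bound, the 6 vertices {0, 1, 2, 3, 4, 5} are pairwise adjacent, and any tree decomposition puts a clique entirely inside one bag — forcing width ≥ 5. The upper and lower bounds meet at 5, so that is the treewidth.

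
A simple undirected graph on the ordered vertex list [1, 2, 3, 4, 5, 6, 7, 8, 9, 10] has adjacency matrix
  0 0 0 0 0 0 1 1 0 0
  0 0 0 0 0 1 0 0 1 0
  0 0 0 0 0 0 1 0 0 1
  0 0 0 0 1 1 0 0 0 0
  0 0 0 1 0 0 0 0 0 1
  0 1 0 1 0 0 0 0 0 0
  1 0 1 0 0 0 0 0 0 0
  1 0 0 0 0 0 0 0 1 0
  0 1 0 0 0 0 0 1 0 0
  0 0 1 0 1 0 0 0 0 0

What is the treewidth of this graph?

2

A width-2 tree decomposition is:
Bags: B1 = {2, 8, 9}  B2 = {1, 2, 8}  B3 = {1, 2, 7}  B4 = {2, 3, 7}  B5 = {2, 3, 10}  B6 = {2, 5, 10}  B7 = {2, 4, 5}  B8 = {2, 4, 6}
Tree: B1–B2, B2–B3, B3–B4, B4–B5, B5–B6, B6–B7, B7–B8
Every bag has size at most 3, so the width is 3 − 1 = 2 and tw(G) ≤ 2. Since 2–9–8–1–7–3–10–5–4–6–2 is a cycle in G, G is not acyclic. Forests are exactly the graphs of treewidth ≤ 1, so tw(G) ≥ 2. Therefore the treewidth is 2.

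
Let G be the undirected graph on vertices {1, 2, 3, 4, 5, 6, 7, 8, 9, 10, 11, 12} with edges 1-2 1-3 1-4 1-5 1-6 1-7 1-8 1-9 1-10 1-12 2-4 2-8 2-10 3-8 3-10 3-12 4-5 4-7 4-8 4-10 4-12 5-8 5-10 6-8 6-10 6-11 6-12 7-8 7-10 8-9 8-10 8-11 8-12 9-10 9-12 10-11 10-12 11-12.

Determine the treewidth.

A width-4 tree decomposition is:
Bags: B1 = {1, 4, 8, 10, 12}  B2 = {1, 4, 7, 8, 10}  B3 = {1, 8, 9, 10, 12}  B4 = {1, 6, 8, 10, 12}  B5 = {6, 8, 10, 11, 12}  B6 = {1, 4, 5, 8, 10}  B7 = {1, 2, 4, 8, 10}  B8 = {1, 3, 8, 10, 12}
Tree: B1–B2, B1–B3, B3–B4, B4–B5, B1–B6, B6–B7, B4–B8
Every bag has size at most 5, so the width is 5 − 1 = 4 and tw(G) ≤ 4. For the lower bound, the 5 vertices {1, 8, 9, 10, 12} are pairwise adjacent, and any tree decomposition puts a clique entirely inside one bag — forcing width ≥ 4. Therefore the treewidth is 4.

4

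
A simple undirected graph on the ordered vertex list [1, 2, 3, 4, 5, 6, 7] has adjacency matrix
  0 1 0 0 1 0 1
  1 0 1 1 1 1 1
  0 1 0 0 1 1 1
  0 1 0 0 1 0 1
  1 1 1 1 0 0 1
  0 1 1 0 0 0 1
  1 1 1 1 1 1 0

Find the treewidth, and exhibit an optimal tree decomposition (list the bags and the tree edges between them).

Every bag has size at most 4, so the width is 4 − 1 = 3 and tw(G) ≤ 3. On the other hand G contains the 4-clique {1, 2, 5, 7}. A clique must lie in a single bag of any decomposition, so no decomposition can have width below 3. Therefore the treewidth is 3.

Treewidth 3.
One optimal decomposition is:
Bags: B1 = {2, 3, 5, 7}  B2 = {2, 4, 5, 7}  B3 = {2, 3, 6, 7}  B4 = {1, 2, 5, 7}
Tree: B1–B2, B1–B3, B1–B4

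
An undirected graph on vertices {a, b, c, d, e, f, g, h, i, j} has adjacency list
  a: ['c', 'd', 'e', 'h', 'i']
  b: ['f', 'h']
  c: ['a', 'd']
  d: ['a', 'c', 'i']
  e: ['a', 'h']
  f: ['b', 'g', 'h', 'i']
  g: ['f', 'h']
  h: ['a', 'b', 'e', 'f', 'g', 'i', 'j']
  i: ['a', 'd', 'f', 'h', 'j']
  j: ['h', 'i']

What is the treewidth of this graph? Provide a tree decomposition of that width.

Treewidth 2.
One optimal decomposition is:
Bags: B1 = {h, i, j}  B2 = {a, h, i}  B3 = {a, e, h}  B4 = {a, d, i}  B5 = {f, h, i}  B6 = {b, f, h}  B7 = {a, c, d}  B8 = {f, g, h}
Tree: B1–B2, B2–B3, B2–B4, B1–B5, B5–B6, B4–B7, B6–B8

Each bag holds 3 vertices, so the decomposition has width 2, which upper-bounds the treewidth. Conversely, {a, c, d} is a clique of size 3, and the vertices of any clique must share a bag in every tree decomposition; so some bag has ≥ 3 vertices and tw(G) ≥ 2. The upper and lower bounds meet at 2, so that is the treewidth.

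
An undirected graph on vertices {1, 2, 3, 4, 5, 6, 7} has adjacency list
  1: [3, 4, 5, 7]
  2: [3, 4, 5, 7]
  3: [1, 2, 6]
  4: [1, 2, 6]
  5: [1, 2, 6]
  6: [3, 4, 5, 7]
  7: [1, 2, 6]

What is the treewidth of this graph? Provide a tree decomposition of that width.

Treewidth 3.
Bags: B1 = {1, 2, 6, 7}  B2 = {1, 2, 5, 6}  B3 = {1, 2, 4, 6}  B4 = {1, 2, 3, 6}
Tree: B1–B2, B2–B3, B3–B4

Every bag has size at most 4, so the width is 4 − 1 = 3 and tw(G) ≤ 3. For the lower bound: the 4 vertex sets {2,7}, {1,5}, {6}, {4} are disjoint, each induces a connected subgraph, and every pair is joined by at least one edge of G. Contracting each set to a single vertex therefore yields K_{4} as a minor, and since treewidth is minor-monotone, tw(G) ≥ tw(K_{4}) = 3. The upper and lower bounds meet at 3, so that is the treewidth.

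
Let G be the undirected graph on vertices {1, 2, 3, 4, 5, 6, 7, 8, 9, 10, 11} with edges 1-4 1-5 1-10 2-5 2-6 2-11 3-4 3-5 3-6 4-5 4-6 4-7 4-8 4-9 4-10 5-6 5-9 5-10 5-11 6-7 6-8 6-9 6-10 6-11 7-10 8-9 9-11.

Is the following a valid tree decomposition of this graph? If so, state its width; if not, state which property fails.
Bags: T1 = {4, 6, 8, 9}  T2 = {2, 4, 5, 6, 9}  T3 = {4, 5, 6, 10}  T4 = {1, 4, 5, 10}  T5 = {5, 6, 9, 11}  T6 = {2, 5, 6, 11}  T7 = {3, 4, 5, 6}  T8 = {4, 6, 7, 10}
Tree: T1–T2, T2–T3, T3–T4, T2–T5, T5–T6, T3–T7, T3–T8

A tree decomposition must satisfy three properties: every vertex lies in some bag; for every edge, both endpoints lie together in some bag; and for every vertex, the bags containing it form a connected subtree. Here bags containing vertex 2 are not connected in the tree, so the decomposition is invalid.

No — bags containing vertex 2 are not connected in the tree.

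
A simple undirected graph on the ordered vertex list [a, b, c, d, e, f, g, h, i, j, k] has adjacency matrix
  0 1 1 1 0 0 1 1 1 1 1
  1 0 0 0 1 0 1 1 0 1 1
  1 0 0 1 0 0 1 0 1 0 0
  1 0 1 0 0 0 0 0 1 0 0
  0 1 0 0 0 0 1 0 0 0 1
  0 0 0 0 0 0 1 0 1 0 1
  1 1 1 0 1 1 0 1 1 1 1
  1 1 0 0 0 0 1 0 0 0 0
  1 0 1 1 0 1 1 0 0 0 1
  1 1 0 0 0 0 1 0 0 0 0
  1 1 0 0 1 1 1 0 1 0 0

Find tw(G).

A width-3 tree decomposition is:
Bags: B1 = {a, b, g, h}  B2 = {a, b, g, k}  B3 = {a, g, i, k}  B4 = {a, c, g, i}  B5 = {b, e, g, k}  B6 = {f, g, i, k}  B7 = {a, b, g, j}  B8 = {a, c, d, i}
Tree: B1–B2, B2–B3, B3–B4, B2–B5, B3–B6, B2–B7, B4–B8
The largest bag has 4 vertices, giving width 3; this decomposition certifies tw(G) ≤ 3. For the lower bound, the 4 vertices {a, c, d, i} are pairwise adjacent, and any tree decomposition puts a clique entirely inside one bag — forcing width ≥ 3. Hence tw(G) = 3 exactly.

3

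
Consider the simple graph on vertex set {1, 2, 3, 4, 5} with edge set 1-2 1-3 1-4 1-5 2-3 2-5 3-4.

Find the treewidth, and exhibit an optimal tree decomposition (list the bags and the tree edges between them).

Treewidth 2.
One such decomposition:
Bags: B1 = {1, 3, 4}  B2 = {1, 2, 3}  B3 = {1, 2, 5}
Tree: B1–B2, B2–B3

Every bag has size at most 3, so the width is 3 − 1 = 2 and tw(G) ≤ 2. For the lower bound, the 3 vertices {1, 2, 3} are pairwise adjacent, and any tree decomposition puts a clique entirely inside one bag — forcing width ≥ 2. Therefore the treewidth is 2.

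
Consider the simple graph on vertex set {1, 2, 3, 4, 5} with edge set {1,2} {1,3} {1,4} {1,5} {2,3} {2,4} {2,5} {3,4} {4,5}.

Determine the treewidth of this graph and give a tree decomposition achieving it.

Each bag holds 4 vertices, so the decomposition has width 3, which upper-bounds the treewidth. For the lower bound, the 4 vertices {1, 2, 3, 4} are pairwise adjacent, and any tree decomposition puts a clique entirely inside one bag — forcing width ≥ 3. The upper and lower bounds meet at 3, so that is the treewidth.

Treewidth 3.
One such decomposition:
Bags: B1 = {1, 2, 3, 4}  B2 = {1, 2, 4, 5}
Tree: B1–B2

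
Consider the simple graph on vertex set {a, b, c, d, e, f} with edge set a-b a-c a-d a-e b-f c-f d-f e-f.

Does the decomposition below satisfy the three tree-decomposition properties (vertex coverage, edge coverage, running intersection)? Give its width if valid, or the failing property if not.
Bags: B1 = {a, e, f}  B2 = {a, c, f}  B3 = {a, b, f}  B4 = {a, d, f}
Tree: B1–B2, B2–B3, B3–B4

Yes; width 2.

Checking the three conditions: (i) the bags cover all of {a, b, c, d, e, f}; (ii) for each edge, some bag contains both endpoints; (iii) the bags containing any fixed vertex form a subtree. All hold, so the decomposition is valid with width 3 − 1 = 2.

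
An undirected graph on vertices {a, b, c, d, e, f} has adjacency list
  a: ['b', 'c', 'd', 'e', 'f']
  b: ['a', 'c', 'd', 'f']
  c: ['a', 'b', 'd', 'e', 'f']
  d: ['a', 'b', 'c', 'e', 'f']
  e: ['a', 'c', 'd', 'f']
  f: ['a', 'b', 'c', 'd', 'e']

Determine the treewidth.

A width-4 tree decomposition is:
Bags: B1 = {a, c, d, e, f}  B2 = {a, b, c, d, f}
Tree: B1–B2
Every bag has size at most 5, so the width is 5 − 1 = 4 and tw(G) ≤ 4. Conversely, {a, c, d, e, f} is a clique of size 5, and the vertices of any clique must share a bag in every tree decomposition; so some bag has ≥ 5 vertices and tw(G) ≥ 4. Therefore the treewidth is 4.

4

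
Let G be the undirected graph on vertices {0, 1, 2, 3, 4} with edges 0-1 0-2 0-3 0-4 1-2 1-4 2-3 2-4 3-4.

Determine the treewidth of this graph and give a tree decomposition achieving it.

Treewidth 3.
Bags: B1 = {0, 1, 2, 4}  B2 = {0, 2, 3, 4}
Tree: B1–B2

Each bag holds 4 vertices, so the decomposition has width 3, which upper-bounds the treewidth. Conversely, {0, 1, 2, 4} is a clique of size 4, and the vertices of any clique must share a bag in every tree decomposition; so some bag has ≥ 4 vertices and tw(G) ≥ 3. The upper and lower bounds meet at 3, so that is the treewidth.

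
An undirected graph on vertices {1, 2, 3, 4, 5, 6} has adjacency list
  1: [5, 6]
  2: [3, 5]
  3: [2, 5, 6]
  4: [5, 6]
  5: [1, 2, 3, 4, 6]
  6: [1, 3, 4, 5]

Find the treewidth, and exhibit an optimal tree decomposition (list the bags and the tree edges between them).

Treewidth 2.
Bags: B1 = {1, 5, 6}  B2 = {3, 5, 6}  B3 = {4, 5, 6}  B4 = {2, 3, 5}
Tree: B1–B2, B2–B3, B2–B4

The largest bag has 3 vertices, giving width 2; this decomposition certifies tw(G) ≤ 2. On the other hand G contains the 3-clique {2, 3, 5}. A clique must lie in a single bag of any decomposition, so no decomposition can have width below 2. Hence tw(G) = 2 exactly.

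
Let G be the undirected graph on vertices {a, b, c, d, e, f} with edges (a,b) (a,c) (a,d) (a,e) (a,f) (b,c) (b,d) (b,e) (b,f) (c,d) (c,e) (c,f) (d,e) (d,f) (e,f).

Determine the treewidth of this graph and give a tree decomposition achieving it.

Treewidth 5.
One such decomposition:
Bags: B1 = {a, b, c, d, e, f}
Tree: (single bag)

With just one bag of size 6, the width is 6 − 1 = 5, so tw(G) ≤ 5. On the other hand G contains the 6-clique {a, b, c, d, e, f}. A clique must lie in a single bag of any decomposition, so no decomposition can have width below 5. Therefore the treewidth is 5.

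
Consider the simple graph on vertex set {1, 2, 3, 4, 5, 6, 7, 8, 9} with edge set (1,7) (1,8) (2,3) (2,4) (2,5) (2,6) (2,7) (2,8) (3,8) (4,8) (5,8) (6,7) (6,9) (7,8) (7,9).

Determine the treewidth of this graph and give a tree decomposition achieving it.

Each bag holds 3 vertices, so the decomposition has width 2, which upper-bounds the treewidth. On the other hand G contains the 3-clique {1, 7, 8}. A clique must lie in a single bag of any decomposition, so no decomposition can have width below 2. Hence tw(G) = 2 exactly.

Treewidth 2.
Bags: B1 = {2, 5, 8}  B2 = {2, 3, 8}  B3 = {2, 7, 8}  B4 = {1, 7, 8}  B5 = {2, 4, 8}  B6 = {2, 6, 7}  B7 = {6, 7, 9}
Tree: B1–B2, B2–B3, B3–B4, B1–B5, B3–B6, B6–B7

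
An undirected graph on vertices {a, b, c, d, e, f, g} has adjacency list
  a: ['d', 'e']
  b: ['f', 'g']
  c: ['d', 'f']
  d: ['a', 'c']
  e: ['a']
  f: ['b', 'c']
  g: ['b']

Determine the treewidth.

1

A width-1 tree decomposition is:
Bags: B1 = {a, e}  B2 = {a, d}  B3 = {c, d}  B4 = {c, f}  B5 = {b, f}  B6 = {b, g}
Tree: B1–B2, B2–B3, B3–B4, B4–B5, B5–B6
The largest bag has 2 vertices, giving width 1; this decomposition certifies tw(G) ≤ 1. G has an edge, so its treewidth is at least 1. Combining the bounds, tw(G) = 1.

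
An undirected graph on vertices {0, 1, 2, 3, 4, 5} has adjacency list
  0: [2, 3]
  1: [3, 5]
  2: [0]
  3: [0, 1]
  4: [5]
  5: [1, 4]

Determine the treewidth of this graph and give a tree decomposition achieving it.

Every bag has size at most 2, so the width is 2 − 1 = 1 and tw(G) ≤ 1. Any graph with an edge has treewidth ≥ 1, and G has the edge 4–5. The upper and lower bounds meet at 1, so that is the treewidth.

Treewidth 1.
Bags: B1 = {4, 5}  B2 = {1, 5}  B3 = {1, 3}  B4 = {0, 3}  B5 = {0, 2}
Tree: B1–B2, B2–B3, B3–B4, B4–B5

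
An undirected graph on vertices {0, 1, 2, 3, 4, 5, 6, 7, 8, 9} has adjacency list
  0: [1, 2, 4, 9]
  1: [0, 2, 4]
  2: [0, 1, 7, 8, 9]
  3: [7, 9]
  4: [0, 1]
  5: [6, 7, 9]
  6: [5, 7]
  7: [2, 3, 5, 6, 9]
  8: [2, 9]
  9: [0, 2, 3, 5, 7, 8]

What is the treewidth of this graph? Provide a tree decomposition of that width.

The largest bag has 3 vertices, giving width 2; this decomposition certifies tw(G) ≤ 2. For the lower bound, the 3 vertices {0, 1, 2} are pairwise adjacent, and any tree decomposition puts a clique entirely inside one bag — forcing width ≥ 2. Therefore the treewidth is 2.

Treewidth 2.
Bags: B1 = {2, 8, 9}  B2 = {2, 7, 9}  B3 = {0, 2, 9}  B4 = {5, 7, 9}  B5 = {0, 1, 2}  B6 = {3, 7, 9}  B7 = {0, 1, 4}  B8 = {5, 6, 7}
Tree: B1–B2, B1–B3, B2–B4, B3–B5, B4–B6, B5–B7, B4–B8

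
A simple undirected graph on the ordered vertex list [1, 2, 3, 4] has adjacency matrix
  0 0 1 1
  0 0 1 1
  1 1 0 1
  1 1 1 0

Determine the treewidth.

A width-2 tree decomposition is:
Bags: B1 = {1, 3, 4}  B2 = {2, 3, 4}
Tree: B1–B2
The largest bag has 3 vertices, giving width 2; this decomposition certifies tw(G) ≤ 2. Conversely, {1, 3, 4} is a clique of size 3, and the vertices of any clique must share a bag in every tree decomposition; so some bag has ≥ 3 vertices and tw(G) ≥ 2. Combining the bounds, tw(G) = 2.

2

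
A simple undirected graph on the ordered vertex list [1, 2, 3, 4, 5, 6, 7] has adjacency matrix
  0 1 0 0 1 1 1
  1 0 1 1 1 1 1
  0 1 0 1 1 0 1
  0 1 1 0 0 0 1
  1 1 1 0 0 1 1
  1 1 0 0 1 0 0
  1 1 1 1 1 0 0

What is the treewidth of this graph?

3

A width-3 tree decomposition is:
Bags: B1 = {1, 2, 5, 6}  B2 = {1, 2, 5, 7}  B3 = {2, 3, 5, 7}  B4 = {2, 3, 4, 7}
Tree: B1–B2, B2–B3, B3–B4
Every bag has size at most 4, so the width is 4 − 1 = 3 and tw(G) ≤ 3. On the other hand G contains the 4-clique {2, 3, 4, 7}. A clique must lie in a single bag of any decomposition, so no decomposition can have width below 3. Hence tw(G) = 3 exactly.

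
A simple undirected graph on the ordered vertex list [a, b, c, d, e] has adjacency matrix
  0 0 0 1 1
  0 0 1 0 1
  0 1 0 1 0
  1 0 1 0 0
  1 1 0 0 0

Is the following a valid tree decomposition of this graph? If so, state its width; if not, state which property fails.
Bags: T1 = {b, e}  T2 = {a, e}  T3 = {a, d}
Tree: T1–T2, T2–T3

No — vertex c appears in no bag.

A tree decomposition must satisfy three properties: every vertex lies in some bag; for every edge, both endpoints lie together in some bag; and for every vertex, the bags containing it form a connected subtree. Here vertex c appears in no bag, so the decomposition is invalid.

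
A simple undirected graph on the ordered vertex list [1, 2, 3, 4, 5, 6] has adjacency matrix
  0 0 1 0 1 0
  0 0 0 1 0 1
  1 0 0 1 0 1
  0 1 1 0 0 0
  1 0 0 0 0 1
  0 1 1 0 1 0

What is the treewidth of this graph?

A width-2 tree decomposition is:
Bags: B1 = {1, 3, 5}  B2 = {3, 5, 6}  B3 = {3, 4, 6}  B4 = {2, 4, 6}
Tree: B1–B2, B2–B3, B3–B4
Each bag holds 3 vertices, so the decomposition has width 2, which upper-bounds the treewidth. Since 1–5–6–3–1 is a cycle in G, G is not acyclic. Forests are exactly the graphs of treewidth ≤ 1, so tw(G) ≥ 2. Combining the bounds, tw(G) = 2.

2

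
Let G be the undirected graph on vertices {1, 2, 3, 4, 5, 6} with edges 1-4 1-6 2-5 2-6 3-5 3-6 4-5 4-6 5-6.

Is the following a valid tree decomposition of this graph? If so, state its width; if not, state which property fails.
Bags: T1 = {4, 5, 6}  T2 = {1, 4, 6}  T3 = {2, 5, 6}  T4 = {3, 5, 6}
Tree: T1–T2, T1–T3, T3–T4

Every vertex of G appears in some bag (union = {1, 2, 3, 4, 5, 6}); every edge is covered by a bag; and for each vertex v the set of bags containing v is connected in the bag tree. The decomposition is therefore valid. The largest bag has 3 vertices, so the width is 2.

Yes; width 2.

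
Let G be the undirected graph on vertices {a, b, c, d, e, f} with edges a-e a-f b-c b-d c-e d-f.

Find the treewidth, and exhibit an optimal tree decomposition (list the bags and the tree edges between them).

Each bag holds 3 vertices, so the decomposition has width 2, which upper-bounds the treewidth. The edges d–b–c–e–a–f–d form a cycle, so G is not a tree and its treewidth is at least 2. The upper and lower bounds meet at 2, so that is the treewidth.

Treewidth 2.
Bags: B1 = {b, c, d}  B2 = {c, d, e}  B3 = {a, d, e}  B4 = {a, d, f}
Tree: B1–B2, B2–B3, B3–B4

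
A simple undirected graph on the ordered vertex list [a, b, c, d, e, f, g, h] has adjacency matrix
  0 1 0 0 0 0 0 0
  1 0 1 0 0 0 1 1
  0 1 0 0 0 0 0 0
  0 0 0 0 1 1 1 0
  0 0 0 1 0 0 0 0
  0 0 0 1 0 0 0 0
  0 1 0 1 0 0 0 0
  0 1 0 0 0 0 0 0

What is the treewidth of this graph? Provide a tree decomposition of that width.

Each bag holds 2 vertices, so the decomposition has width 1, which upper-bounds the treewidth. Since G has at least one edge (e.g. c–b), it is not an edgeless graph, so tw(G) ≥ 1. Hence tw(G) = 1 exactly.

Treewidth 1.
One such decomposition:
Bags: B1 = {b, c}  B2 = {a, b}  B3 = {b, h}  B4 = {b, g}  B5 = {d, g}  B6 = {d, f}  B7 = {d, e}
Tree: B1–B2, B2–B3, B1–B4, B4–B5, B5–B6, B6–B7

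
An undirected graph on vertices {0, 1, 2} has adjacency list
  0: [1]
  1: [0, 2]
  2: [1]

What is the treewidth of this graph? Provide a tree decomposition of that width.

Every bag has size at most 2, so the width is 2 − 1 = 1 and tw(G) ≤ 1. Any graph with an edge has treewidth ≥ 1, and G has the edge 2–1. Therefore the treewidth is 1.

Treewidth 1.
One such decomposition:
Bags: B1 = {1, 2}  B2 = {0, 1}
Tree: B1–B2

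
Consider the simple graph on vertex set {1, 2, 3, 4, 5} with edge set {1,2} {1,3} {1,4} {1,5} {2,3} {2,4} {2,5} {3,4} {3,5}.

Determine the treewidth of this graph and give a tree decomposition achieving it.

Each bag holds 4 vertices, so the decomposition has width 3, which upper-bounds the treewidth. On the other hand G contains the 4-clique {1, 2, 3, 4}. A clique must lie in a single bag of any decomposition, so no decomposition can have width below 3. The upper and lower bounds meet at 3, so that is the treewidth.

Treewidth 3.
One such decomposition:
Bags: B1 = {1, 2, 3, 5}  B2 = {1, 2, 3, 4}
Tree: B1–B2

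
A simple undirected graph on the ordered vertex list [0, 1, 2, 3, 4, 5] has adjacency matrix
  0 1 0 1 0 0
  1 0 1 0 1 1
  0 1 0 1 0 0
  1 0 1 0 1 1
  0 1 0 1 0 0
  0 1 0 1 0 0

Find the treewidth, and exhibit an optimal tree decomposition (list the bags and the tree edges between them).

The largest bag has 3 vertices, giving width 2; this decomposition certifies tw(G) ≤ 2. Since 0–3–4–1–0 is a cycle in G, G is not acyclic. Forests are exactly the graphs of treewidth ≤ 1, so tw(G) ≥ 2. Hence tw(G) = 2 exactly.

Treewidth 2.
One such decomposition:
Bags: B1 = {0, 1, 3}  B2 = {1, 3, 4}  B3 = {1, 3, 5}  B4 = {1, 2, 3}
Tree: B1–B2, B2–B3, B3–B4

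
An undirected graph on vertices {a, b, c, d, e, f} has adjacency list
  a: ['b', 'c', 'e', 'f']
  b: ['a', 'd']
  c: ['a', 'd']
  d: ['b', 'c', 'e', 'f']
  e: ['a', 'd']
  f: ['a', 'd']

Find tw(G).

A width-2 tree decomposition is:
Bags: B1 = {a, c, d}  B2 = {a, b, d}  B3 = {a, d, f}  B4 = {a, d, e}
Tree: B1–B2, B2–B3, B3–B4
Each bag holds 3 vertices, so the decomposition has width 2, which upper-bounds the treewidth. Since d–c–a–b–d is a cycle in G, G is not acyclic. Forests are exactly the graphs of treewidth ≤ 1, so tw(G) ≥ 2. Hence tw(G) = 2 exactly.

2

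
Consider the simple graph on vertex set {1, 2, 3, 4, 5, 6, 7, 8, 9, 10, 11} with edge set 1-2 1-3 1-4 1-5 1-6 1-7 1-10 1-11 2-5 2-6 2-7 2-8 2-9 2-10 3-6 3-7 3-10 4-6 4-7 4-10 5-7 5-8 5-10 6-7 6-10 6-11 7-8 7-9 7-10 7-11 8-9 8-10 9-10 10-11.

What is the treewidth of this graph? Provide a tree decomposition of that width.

Each bag holds 5 vertices, so the decomposition has width 4, which upper-bounds the treewidth. For the lower bound, the 5 vertices {2, 7, 8, 9, 10} are pairwise adjacent, and any tree decomposition puts a clique entirely inside one bag — forcing width ≥ 4. The upper and lower bounds meet at 4, so that is the treewidth.

Treewidth 4.
One optimal decomposition is:
Bags: B1 = {1, 2, 6, 7, 10}  B2 = {1, 2, 5, 7, 10}  B3 = {1, 4, 6, 7, 10}  B4 = {2, 5, 7, 8, 10}  B5 = {1, 6, 7, 10, 11}  B6 = {2, 7, 8, 9, 10}  B7 = {1, 3, 6, 7, 10}
Tree: B1–B2, B1–B3, B2–B4, B3–B5, B4–B6, B5–B7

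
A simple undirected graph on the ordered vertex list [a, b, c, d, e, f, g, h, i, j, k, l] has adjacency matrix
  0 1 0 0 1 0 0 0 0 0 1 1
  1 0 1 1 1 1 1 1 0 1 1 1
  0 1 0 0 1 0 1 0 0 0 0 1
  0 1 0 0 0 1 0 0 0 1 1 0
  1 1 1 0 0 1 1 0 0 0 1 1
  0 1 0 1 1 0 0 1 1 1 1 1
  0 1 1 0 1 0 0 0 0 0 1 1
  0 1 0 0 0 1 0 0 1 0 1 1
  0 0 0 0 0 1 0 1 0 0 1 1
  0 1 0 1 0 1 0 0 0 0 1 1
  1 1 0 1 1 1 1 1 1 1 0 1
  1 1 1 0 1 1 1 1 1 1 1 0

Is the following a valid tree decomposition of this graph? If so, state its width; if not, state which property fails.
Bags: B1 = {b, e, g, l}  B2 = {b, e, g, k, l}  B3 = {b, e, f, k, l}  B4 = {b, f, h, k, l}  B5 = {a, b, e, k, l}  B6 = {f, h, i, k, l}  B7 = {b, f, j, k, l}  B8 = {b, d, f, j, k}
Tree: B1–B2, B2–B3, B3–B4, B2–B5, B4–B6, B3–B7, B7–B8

No — vertex c appears in no bag.

A tree decomposition must satisfy three properties: every vertex lies in some bag; for every edge, both endpoints lie together in some bag; and for every vertex, the bags containing it form a connected subtree. Here vertex c appears in no bag, so the decomposition is invalid.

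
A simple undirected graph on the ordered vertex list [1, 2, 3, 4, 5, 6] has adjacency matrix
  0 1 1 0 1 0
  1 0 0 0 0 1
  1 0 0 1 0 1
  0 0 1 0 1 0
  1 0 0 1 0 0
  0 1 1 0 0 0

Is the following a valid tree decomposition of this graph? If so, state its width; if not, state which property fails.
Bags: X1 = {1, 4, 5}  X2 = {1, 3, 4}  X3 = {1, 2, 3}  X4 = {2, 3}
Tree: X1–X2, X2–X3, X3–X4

A tree decomposition must satisfy three properties: every vertex lies in some bag; for every edge, both endpoints lie together in some bag; and for every vertex, the bags containing it form a connected subtree. Here vertex 6 appears in no bag, so the decomposition is invalid.

No — vertex 6 appears in no bag.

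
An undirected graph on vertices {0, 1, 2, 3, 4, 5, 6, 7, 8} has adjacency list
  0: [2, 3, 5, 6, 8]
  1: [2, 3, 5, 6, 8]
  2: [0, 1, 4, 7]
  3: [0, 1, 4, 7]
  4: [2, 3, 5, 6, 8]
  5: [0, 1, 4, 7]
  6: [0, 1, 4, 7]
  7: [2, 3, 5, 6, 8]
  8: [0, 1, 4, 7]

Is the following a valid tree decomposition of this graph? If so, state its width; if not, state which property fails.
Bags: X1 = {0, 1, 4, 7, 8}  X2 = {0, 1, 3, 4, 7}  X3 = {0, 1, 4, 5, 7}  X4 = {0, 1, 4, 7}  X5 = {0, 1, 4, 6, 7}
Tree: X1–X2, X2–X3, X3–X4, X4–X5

A tree decomposition must satisfy three properties: every vertex lies in some bag; for every edge, both endpoints lie together in some bag; and for every vertex, the bags containing it form a connected subtree. Here vertex 2 appears in no bag, so the decomposition is invalid.

No — vertex 2 appears in no bag.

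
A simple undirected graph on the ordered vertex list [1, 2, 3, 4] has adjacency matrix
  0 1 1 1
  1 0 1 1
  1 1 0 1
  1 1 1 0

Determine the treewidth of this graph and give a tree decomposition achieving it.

Treewidth 3.
One such decomposition:
Bags: B1 = {1, 2, 3, 4}
Tree: (single bag)

With just one bag of size 4, the width is 4 − 1 = 3, so tw(G) ≤ 3. Conversely, {1, 2, 3, 4} is a clique of size 4, and the vertices of any clique must share a bag in every tree decomposition; so some bag has ≥ 4 vertices and tw(G) ≥ 3. Hence tw(G) = 3 exactly.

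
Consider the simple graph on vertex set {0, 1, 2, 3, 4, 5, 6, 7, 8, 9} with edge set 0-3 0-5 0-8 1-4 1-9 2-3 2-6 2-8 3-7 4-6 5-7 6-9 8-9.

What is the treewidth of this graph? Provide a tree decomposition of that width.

Treewidth 2.
One such decomposition:
Bags: B1 = {1, 4, 6}  B2 = {1, 6, 9}  B3 = {2, 6, 9}  B4 = {2, 8, 9}  B5 = {2, 3, 8}  B6 = {0, 3, 8}  B7 = {0, 3, 7}  B8 = {0, 5, 7}
Tree: B1–B2, B2–B3, B3–B4, B4–B5, B5–B6, B6–B7, B7–B8

Every bag has size at most 3, so the width is 3 − 1 = 2 and tw(G) ≤ 2. Since 4–1–9–6–4 is a cycle in G, G is not acyclic. Forests are exactly the graphs of treewidth ≤ 1, so tw(G) ≥ 2. Combining the bounds, tw(G) = 2.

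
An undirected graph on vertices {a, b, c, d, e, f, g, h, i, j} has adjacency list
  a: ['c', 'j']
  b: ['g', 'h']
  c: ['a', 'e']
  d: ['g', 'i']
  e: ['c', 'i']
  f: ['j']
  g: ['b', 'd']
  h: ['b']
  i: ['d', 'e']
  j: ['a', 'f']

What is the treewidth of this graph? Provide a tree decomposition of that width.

Treewidth 1.
One optimal decomposition is:
Bags: B1 = {f, j}  B2 = {a, j}  B3 = {a, c}  B4 = {c, e}  B5 = {e, i}  B6 = {d, i}  B7 = {d, g}  B8 = {b, g}  B9 = {b, h}
Tree: B1–B2, B2–B3, B3–B4, B4–B5, B5–B6, B6–B7, B7–B8, B8–B9

Every bag has size at most 2, so the width is 2 − 1 = 1 and tw(G) ≤ 1. G has an edge, so its treewidth is at least 1. The upper and lower bounds meet at 1, so that is the treewidth.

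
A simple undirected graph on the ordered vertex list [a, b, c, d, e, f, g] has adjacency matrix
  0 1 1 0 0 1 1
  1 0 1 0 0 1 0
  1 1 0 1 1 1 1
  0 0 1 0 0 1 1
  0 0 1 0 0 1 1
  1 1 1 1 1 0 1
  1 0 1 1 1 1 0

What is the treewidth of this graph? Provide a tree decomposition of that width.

Every bag has size at most 4, so the width is 4 − 1 = 3 and tw(G) ≤ 3. For the lower bound, the 4 vertices {c, d, f, g} are pairwise adjacent, and any tree decomposition puts a clique entirely inside one bag — forcing width ≥ 3. Combining the bounds, tw(G) = 3.

Treewidth 3.
One such decomposition:
Bags: B1 = {a, c, f, g}  B2 = {a, b, c, f}  B3 = {c, d, f, g}  B4 = {c, e, f, g}
Tree: B1–B2, B1–B3, B3–B4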